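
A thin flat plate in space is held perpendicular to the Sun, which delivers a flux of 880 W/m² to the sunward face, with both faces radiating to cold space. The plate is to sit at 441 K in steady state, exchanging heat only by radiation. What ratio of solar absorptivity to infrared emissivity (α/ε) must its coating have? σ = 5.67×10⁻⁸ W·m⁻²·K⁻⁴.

Balance: αS·A = εσ·2A·T⁴ ⇒ α/ε = 2σT⁴/S.
α/ε = 2·5.67×10⁻⁸·(441)⁴/880 = 2·5.67×10⁻⁸·3.782×10¹⁰/880.

α/ε ≈ 4.87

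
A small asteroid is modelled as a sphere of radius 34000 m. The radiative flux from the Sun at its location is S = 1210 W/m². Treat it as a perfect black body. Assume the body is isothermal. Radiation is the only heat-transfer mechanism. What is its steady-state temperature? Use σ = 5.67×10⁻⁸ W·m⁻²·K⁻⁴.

T ≈ 270 K

At equilibrium, absorbed power = emitted power.
Absorbing cross-section = πr² = 3.632×10⁹ m²; emitting surface = 4πr² = 1.453×10¹⁰ m² (ratio 4).
S·A_cross = εσ·A_surf·T⁴  ⇒  T⁴ = S/(4σ).
T⁴ = 1.00·1210/(4·5.67×10⁻⁸) = 5.335×10⁹ K⁴.
T = (5.335×10⁹)^(1/4).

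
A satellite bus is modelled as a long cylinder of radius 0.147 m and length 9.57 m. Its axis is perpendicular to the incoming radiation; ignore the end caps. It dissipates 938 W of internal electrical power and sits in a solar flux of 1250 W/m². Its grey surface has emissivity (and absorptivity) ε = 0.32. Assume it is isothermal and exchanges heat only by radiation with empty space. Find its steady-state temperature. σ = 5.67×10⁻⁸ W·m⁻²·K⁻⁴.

At steady state, absorbed solar power + internal power = radiated power.
Absorbed: α·S·A_cross = 0.32·1250·2.814 = 1125 W (cross-section 2rL).
Total input = 1125 + 938 = 2063 W.
Radiated: εσ·A_surf·T⁴ with A_surf = 2πrL = 8.839 m².
T⁴ = 2063/(0.32·5.67×10⁻⁸·8.839) = 1.287×10¹⁰ K⁴.

T ≈ 337 K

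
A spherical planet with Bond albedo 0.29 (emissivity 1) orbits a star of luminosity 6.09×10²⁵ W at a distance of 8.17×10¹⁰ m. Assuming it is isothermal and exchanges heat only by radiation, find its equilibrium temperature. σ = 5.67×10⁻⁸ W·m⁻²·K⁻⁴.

T ≈ 218 K

First find the stellar flux at distance d: S = L/(4πd²) = 6.09×10²⁵/(4π·(8.17×10¹⁰)²) = 726.0 W/m².
For an isothermal sphere, absorbed (1−a)S·πr² = emitted σ·4πr²·T⁴, so T⁴ = (1−a)S/(4σ).
T⁴ = 0.710·726.0/(4·5.67×10⁻⁸) = 2.273×10⁹ K⁴.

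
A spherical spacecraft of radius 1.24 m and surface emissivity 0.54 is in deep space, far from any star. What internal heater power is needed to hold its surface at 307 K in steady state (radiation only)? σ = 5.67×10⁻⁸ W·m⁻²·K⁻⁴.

P ≈ 5260 W

P = εσ·4πr²·T⁴.
4πr² = 19.32 m²; T⁴ = 8.883×10⁹ K⁴.
P = 0.54·5.67×10⁻⁸·19.32·8.883×10⁹.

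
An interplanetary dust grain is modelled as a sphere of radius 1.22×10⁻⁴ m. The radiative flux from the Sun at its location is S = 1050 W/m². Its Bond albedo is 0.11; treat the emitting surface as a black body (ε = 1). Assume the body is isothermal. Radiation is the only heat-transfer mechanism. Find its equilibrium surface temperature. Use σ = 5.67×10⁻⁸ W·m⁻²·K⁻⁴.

At equilibrium, absorbed power = emitted power.
Absorbing cross-section = πr² = 4.676×10⁻⁸ m²; emitting surface = 4πr² = 1.870×10⁻⁷ m² (ratio 4).
(1−a)S·A_cross = εσ·A_surf·T⁴  ⇒  T⁴ = (1−a)S/(4σ).
T⁴ = 0.890·1050/(4·5.67×10⁻⁸) = 4.120×10⁹ K⁴.
T = (4.120×10⁹)^(1/4).

T ≈ 253 K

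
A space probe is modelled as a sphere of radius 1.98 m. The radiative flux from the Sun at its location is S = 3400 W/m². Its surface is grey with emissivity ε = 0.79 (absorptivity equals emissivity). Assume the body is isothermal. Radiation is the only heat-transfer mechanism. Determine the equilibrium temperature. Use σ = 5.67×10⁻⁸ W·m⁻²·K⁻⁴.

At equilibrium, absorbed power = emitted power.
Absorbing cross-section = πr² = 12.32 m²; emitting surface = 4πr² = 49.27 m² (ratio 4).
εS·A_cross = εσ·A_surf·T⁴  ⇒  T⁴ = S/(4σ)   (ε cancels).
T⁴ = 3400/(4·5.67×10⁻⁸) = 1.499×10¹⁰ K⁴.
T = (1.499×10¹⁰)^(1/4).

T ≈ 350 K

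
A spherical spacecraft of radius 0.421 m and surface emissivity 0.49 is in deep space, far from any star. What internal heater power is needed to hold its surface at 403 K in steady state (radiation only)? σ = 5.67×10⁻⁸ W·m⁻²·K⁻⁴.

P = εσ·4πr²·T⁴.
4πr² = 2.227 m²; T⁴ = 2.638×10¹⁰ K⁴.
P = 0.49·5.67×10⁻⁸·2.227·2.638×10¹⁰.

P ≈ 1630 W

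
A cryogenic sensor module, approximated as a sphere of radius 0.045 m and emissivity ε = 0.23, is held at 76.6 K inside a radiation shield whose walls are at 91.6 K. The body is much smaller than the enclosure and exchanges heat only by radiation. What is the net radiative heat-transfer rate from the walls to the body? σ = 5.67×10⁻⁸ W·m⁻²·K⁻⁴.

P_net ≈ 0.0119 W

For a small grey body in a large enclosure: P_net = εσA(T_body⁴ − T_wall⁴).
A = 4πr² = 0.02545 m²; T_body⁴ − T_wall⁴ = 3.443×10⁷ − 7.040×10⁷ = -3.597×10⁷ K⁴.
|P_net| = 0.23·5.67×10⁻⁸·0.02545·3.597×10⁷.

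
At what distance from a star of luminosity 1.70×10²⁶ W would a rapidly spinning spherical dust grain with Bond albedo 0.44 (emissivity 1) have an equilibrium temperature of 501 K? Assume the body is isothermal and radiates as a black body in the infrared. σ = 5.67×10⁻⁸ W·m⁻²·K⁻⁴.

d ≈ 2.30×10¹⁰ m

For an isothermal black-emitting sphere, (1−a)S·πr² = σ·4πr²·T⁴ ⇒ S = 4σT⁴/(1−a).
S = 4·5.67×10⁻⁸·(501)⁴/0.560 = 25520 W/m².
Flux falls as S = L/(4πd²), so d = √(L/(4πS)) = √(1.70×10²⁶/(4π·25520)).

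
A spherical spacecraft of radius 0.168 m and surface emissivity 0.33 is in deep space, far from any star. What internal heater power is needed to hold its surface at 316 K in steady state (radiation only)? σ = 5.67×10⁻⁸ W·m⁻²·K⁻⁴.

P = εσ·4πr²·T⁴.
4πr² = 0.3547 m²; T⁴ = 9.971×10⁹ K⁴.
P = 0.33·5.67×10⁻⁸·0.3547·9.971×10⁹.

P ≈ 66.2 W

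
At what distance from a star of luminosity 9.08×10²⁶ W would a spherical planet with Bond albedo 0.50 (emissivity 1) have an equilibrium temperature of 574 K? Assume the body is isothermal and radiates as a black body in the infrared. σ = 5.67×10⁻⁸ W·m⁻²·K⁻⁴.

For an isothermal black-emitting sphere, (1−a)S·πr² = σ·4πr²·T⁴ ⇒ S = 4σT⁴/(1−a).
S = 4·5.67×10⁻⁸·(574)⁴/0.500 = 49240 W/m².
Flux falls as S = L/(4πd²), so d = √(L/(4πS)) = √(9.08×10²⁶/(4π·49240)).

d ≈ 3.83×10¹⁰ m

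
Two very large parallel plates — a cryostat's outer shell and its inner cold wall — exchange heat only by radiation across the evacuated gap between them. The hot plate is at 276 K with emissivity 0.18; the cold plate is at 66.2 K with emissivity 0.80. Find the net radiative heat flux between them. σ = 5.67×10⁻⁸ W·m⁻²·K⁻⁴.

For two infinite grey parallel plates, q = σ(T₁⁴ − T₂⁴)/(1/ε₁ + 1/ε₂ − 1).
T₁⁴ − T₂⁴ = 5.803×10⁹ − 1.921×10⁷ = 5.784×10⁹ K⁴.
1/ε₁ + 1/ε₂ − 1 = 5.556 + 1.250 − 1 = 5.806.
q = 5.67×10⁻⁸ × 5.784×10⁹ / 5.806.

q ≈ 56.5 W/m²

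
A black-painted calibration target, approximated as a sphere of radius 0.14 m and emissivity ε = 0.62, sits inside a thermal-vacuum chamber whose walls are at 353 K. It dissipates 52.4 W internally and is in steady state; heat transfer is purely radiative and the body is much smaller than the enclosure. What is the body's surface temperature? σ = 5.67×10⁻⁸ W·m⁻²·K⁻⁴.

T ≈ 383 K

For a small grey body in a large enclosure, net radiated power = εσA(T⁴ − T_w⁴).
Steady state: P = εσA(T⁴ − T_w⁴) with A = 4πr² = 0.2463 m².
T⁴ = P/(εσA) + T_w⁴ = 52.4/(0.62·5.67×10⁻⁸·0.2463) + (353)⁴
    = 6.052×10⁹ + 1.553×10¹⁰ = 2.158×10¹⁰ K⁴.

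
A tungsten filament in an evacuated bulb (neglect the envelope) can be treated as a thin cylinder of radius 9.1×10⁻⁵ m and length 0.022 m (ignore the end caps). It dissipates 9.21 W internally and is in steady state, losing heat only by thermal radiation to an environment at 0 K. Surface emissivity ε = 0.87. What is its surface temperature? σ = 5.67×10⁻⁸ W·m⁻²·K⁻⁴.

Steady state: internal power = radiated power, P = εσA T⁴.
Radiating area A = 2πrL = 1.258×10⁻⁵ m².
T⁴ = P/(εσA) = 9.21/(0.87·5.67×10⁻⁸·1.258×10⁻⁵) = 1.484×10¹³ K⁴.
T = (1.484×10¹³)^(1/4).

T ≈ 1960 K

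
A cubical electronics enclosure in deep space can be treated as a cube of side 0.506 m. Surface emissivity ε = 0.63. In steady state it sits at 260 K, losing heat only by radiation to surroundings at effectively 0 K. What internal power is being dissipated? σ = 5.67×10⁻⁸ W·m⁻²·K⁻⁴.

P ≈ 251 W

Steady state: P = εσA T⁴.
A = 6L² = 1.536 m²; T⁴ = (260)⁴ = 4.570×10⁹ K⁴.
P = 0.63 × 5.67×10⁻⁸ × 1.536 × 4.570×10⁹.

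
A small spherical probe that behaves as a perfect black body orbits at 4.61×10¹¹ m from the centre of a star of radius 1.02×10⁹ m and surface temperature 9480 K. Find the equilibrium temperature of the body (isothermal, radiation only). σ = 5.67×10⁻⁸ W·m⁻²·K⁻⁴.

T ≈ 315 K

The star's surface emits σT_*⁴; at distance d the flux is S = σT_*⁴(R_*/d)².
S = 5.67×10⁻⁸·(9480)⁴·(1.02×10⁹/4.61×10¹¹)² = 2242 W/m².
For an isothermal sphere T⁴ = (1−a)S/(4σ) = 9.885×10⁹ K⁴.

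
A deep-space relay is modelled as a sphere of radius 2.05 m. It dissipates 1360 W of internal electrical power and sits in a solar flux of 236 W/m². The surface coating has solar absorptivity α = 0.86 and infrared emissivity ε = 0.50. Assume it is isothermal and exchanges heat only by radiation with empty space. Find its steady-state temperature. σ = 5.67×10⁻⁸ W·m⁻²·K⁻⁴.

At steady state, absorbed solar power + internal power = radiated power.
Absorbed: α·S·A_cross = 0.86·236·13.20 = 2680 W (cross-section πr²).
Total input = 2680 + 1360 = 4040 W.
Radiated: εσ·A_surf·T⁴ with A_surf = 4πr² = 52.81 m².
T⁴ = 4040/(0.50·5.67×10⁻⁸·52.81) = 2.698×10⁹ K⁴.

T ≈ 228 K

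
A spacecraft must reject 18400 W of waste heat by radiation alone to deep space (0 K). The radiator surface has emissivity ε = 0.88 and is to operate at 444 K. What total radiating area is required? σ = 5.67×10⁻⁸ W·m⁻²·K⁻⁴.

P = εσA T⁴ ⇒ A = P/(εσT⁴).
T⁴ = 3.886×10¹⁰ K⁴.
A = 18400/(0.88 × 5.67×10⁻⁸ × 3.886×10¹⁰).

A ≈ 9.49 m²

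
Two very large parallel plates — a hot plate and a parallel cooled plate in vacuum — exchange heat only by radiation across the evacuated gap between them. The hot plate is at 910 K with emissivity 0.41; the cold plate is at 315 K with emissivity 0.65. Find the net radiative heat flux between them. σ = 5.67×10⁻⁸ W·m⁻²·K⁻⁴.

For two infinite grey parallel plates, q = σ(T₁⁴ − T₂⁴)/(1/ε₁ + 1/ε₂ − 1).
T₁⁴ − T₂⁴ = 6.857×10¹¹ − 9.846×10⁹ = 6.759×10¹¹ K⁴.
1/ε₁ + 1/ε₂ − 1 = 2.439 + 1.538 − 1 = 2.977.
q = 5.67×10⁻⁸ × 6.759×10¹¹ / 2.977.

q ≈ 12900 W/m²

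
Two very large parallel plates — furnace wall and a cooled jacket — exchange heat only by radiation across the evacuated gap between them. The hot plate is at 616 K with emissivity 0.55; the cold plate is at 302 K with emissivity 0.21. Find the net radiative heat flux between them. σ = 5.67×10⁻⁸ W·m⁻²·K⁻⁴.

q ≈ 1380 W/m²

For two infinite grey parallel plates, q = σ(T₁⁴ − T₂⁴)/(1/ε₁ + 1/ε₂ − 1).
T₁⁴ − T₂⁴ = 1.440×10¹¹ − 8.318×10⁹ = 1.357×10¹¹ K⁴.
1/ε₁ + 1/ε₂ − 1 = 1.818 + 4.762 − 1 = 5.580.
q = 5.67×10⁻⁸ × 1.357×10¹¹ / 5.580.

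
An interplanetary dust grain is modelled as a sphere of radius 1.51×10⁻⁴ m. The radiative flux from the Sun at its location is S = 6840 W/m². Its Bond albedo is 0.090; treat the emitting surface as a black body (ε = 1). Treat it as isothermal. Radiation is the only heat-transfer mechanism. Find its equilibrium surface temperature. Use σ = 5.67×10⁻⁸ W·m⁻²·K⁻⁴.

T ≈ 407 K

At equilibrium, absorbed power = emitted power.
Absorbing cross-section = πr² = 7.163×10⁻⁸ m²; emitting surface = 4πr² = 2.865×10⁻⁷ m² (ratio 4).
(1−a)S·A_cross = εσ·A_surf·T⁴  ⇒  T⁴ = (1−a)S/(4σ).
T⁴ = 0.910·6840/(4·5.67×10⁻⁸) = 2.744×10¹⁰ K⁴.
T = (2.744×10¹⁰)^(1/4).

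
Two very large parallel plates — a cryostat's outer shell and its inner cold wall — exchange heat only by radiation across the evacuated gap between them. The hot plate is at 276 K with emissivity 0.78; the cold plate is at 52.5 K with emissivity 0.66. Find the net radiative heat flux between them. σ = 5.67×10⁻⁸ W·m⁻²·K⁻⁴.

q ≈ 183 W/m²

For two infinite grey parallel plates, q = σ(T₁⁴ − T₂⁴)/(1/ε₁ + 1/ε₂ − 1).
T₁⁴ − T₂⁴ = 5.803×10⁹ − 7.597×10⁶ = 5.795×10⁹ K⁴.
1/ε₁ + 1/ε₂ − 1 = 1.282 + 1.515 − 1 = 1.797.
q = 5.67×10⁻⁸ × 5.795×10⁹ / 1.797.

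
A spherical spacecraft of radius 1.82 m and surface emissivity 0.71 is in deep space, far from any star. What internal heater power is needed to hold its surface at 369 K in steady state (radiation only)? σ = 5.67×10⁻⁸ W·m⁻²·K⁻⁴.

P = εσ·4πr²·T⁴.
4πr² = 41.62 m²; T⁴ = 1.854×10¹⁰ K⁴.
P = 0.71·5.67×10⁻⁸·41.62·1.854×10¹⁰.

P ≈ 31100 W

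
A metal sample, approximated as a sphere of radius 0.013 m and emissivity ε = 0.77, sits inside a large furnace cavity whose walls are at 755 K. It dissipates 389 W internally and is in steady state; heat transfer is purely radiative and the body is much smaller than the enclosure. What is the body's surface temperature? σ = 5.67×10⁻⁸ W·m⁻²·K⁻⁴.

T ≈ 1460 K

For a small grey body in a large enclosure, net radiated power = εσA(T⁴ − T_w⁴).
Steady state: P = εσA(T⁴ − T_w⁴) with A = 4πr² = 0.002124 m².
T⁴ = P/(εσA) + T_w⁴ = 389/(0.77·5.67×10⁻⁸·0.002124) + (755)⁴
    = 4.195×10¹² + 3.249×10¹¹ = 4.520×10¹² K⁴.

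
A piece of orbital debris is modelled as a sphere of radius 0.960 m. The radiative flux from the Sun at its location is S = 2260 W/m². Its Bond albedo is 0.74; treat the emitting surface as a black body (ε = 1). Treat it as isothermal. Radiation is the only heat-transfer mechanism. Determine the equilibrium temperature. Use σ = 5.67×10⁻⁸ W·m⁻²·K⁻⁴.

At equilibrium, absorbed power = emitted power.
Absorbing cross-section = πr² = 2.895 m²; emitting surface = 4πr² = 11.58 m² (ratio 4).
(1−a)S·A_cross = εσ·A_surf·T⁴  ⇒  T⁴ = (1−a)S/(4σ).
T⁴ = 0.260·2260/(4·5.67×10⁻⁸) = 2.591×10⁹ K⁴.
T = (2.591×10⁹)^(1/4).

T ≈ 226 K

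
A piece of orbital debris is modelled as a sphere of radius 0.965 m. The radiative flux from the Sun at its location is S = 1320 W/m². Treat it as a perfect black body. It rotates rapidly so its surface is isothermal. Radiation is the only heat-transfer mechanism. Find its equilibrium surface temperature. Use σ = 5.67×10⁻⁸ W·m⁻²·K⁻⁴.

T ≈ 276 K

At equilibrium, absorbed power = emitted power.
Absorbing cross-section = πr² = 2.926 m²; emitting surface = 4πr² = 11.70 m² (ratio 4).
S·A_cross = εσ·A_surf·T⁴  ⇒  T⁴ = S/(4σ).
T⁴ = 1.00·1320/(4·5.67×10⁻⁸) = 5.820×10⁹ K⁴.
T = (5.820×10⁹)^(1/4).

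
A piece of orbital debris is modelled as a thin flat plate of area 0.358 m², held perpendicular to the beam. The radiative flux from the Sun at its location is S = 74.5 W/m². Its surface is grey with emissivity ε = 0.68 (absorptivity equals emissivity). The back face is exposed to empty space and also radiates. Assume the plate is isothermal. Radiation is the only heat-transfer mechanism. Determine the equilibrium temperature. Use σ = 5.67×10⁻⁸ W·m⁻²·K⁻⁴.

At equilibrium, absorbed power = emitted power.
Absorbing cross-section = A = 0.3580 m²; emitting surface = 2A = 0.7160 m² (ratio 2).
εS·A_cross = εσ·A_surf·T⁴  ⇒  T⁴ = S/(2σ)   (ε cancels).
T⁴ = 74.5/(2·5.67×10⁻⁸) = 6.570×10⁸ K⁴.
T = (6.570×10⁸)^(1/4).

T ≈ 160 K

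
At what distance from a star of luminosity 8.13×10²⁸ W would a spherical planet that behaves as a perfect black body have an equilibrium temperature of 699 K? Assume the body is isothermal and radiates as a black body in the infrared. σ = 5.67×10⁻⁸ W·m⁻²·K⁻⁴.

For an isothermal black-emitting sphere, (1−a)S·πr² = σ·4πr²·T⁴ ⇒ S = 4σT⁴/(1−a).
S = 4·5.67×10⁻⁸·(699)⁴/1.00 = 54140 W/m².
Flux falls as S = L/(4πd²), so d = √(L/(4πS)) = √(8.13×10²⁸/(4π·54140)).

d ≈ 3.46×10¹¹ m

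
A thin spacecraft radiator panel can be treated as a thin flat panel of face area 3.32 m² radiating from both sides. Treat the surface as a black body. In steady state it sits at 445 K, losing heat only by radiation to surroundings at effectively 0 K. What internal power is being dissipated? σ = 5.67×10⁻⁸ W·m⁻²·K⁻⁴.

P ≈ 14800 W

Steady state: P = εσA T⁴.
A = 2·3.32 = 6.640 m²; T⁴ = (445)⁴ = 3.921×10¹⁰ K⁴.
P = 1.0 × 5.67×10⁻⁸ × 6.640 × 3.921×10¹⁰.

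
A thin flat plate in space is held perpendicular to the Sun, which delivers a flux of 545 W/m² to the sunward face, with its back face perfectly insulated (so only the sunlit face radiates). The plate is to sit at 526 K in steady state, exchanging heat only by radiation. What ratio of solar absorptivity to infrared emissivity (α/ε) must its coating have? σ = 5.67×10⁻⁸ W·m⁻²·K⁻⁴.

Balance: αS·A = εσ·1A·T⁴ ⇒ α/ε = σT⁴/S.
α/ε = 5.67×10⁻⁸·(526)⁴/545 = 5.67×10⁻⁸·7.655×10¹⁰/545.

α/ε ≈ 7.96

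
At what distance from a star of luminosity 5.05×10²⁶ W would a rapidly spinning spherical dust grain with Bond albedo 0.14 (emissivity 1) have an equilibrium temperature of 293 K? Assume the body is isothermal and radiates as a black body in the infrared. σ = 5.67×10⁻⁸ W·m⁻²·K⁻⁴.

d ≈ 1.44×10¹¹ m

For an isothermal black-emitting sphere, (1−a)S·πr² = σ·4πr²·T⁴ ⇒ S = 4σT⁴/(1−a).
S = 4·5.67×10⁻⁸·(293)⁴/0.860 = 1944 W/m².
Flux falls as S = L/(4πd²), so d = √(L/(4πS)) = √(5.05×10²⁶/(4π·1944)).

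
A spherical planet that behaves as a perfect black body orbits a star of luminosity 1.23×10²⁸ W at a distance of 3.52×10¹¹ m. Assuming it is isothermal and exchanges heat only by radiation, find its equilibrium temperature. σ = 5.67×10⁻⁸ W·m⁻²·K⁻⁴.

T ≈ 432 K

First find the stellar flux at distance d: S = L/(4πd²) = 1.23×10²⁸/(4π·(3.52×10¹¹)²) = 7900 W/m².
For an isothermal sphere, absorbed (1−a)S·πr² = emitted σ·4πr²·T⁴, so T⁴ = (1−a)S/(4σ).
T⁴ = 1.00·7900/(4·5.67×10⁻⁸) = 3.483×10¹⁰ K⁴.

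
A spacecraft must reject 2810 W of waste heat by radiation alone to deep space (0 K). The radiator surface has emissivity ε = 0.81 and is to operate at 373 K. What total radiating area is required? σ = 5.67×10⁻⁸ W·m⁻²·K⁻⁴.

A ≈ 3.16 m²

P = εσA T⁴ ⇒ A = P/(εσT⁴).
T⁴ = 1.936×10¹⁰ K⁴.
A = 2810/(0.81 × 5.67×10⁻⁸ × 1.936×10¹⁰).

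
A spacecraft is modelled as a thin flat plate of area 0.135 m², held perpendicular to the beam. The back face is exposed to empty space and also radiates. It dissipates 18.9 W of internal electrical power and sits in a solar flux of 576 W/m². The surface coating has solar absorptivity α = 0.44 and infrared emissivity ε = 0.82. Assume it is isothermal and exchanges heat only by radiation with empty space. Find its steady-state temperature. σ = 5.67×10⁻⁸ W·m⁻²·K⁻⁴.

At steady state, absorbed solar power + internal power = radiated power.
Absorbed: α·S·A_cross = 0.44·576·0.1350 = 34.21 W (cross-section A).
Total input = 34.21 + 18.9 = 53.11 W.
Radiated: εσ·A_surf·T⁴ with A_surf = 2A = 0.2700 m².
T⁴ = 53.11/(0.82·5.67×10⁻⁸·0.2700) = 4.231×10⁹ K⁴.

T ≈ 255 K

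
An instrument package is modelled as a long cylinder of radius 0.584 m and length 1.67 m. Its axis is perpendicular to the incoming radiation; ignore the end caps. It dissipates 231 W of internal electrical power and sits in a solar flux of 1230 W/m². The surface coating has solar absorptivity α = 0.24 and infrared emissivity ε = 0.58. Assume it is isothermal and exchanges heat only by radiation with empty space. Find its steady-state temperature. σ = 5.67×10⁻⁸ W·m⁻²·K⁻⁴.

T ≈ 252 K

At steady state, absorbed solar power + internal power = radiated power.
Absorbed: α·S·A_cross = 0.24·1230·1.951 = 575.8 W (cross-section 2rL).
Total input = 575.8 + 231 = 806.8 W.
Radiated: εσ·A_surf·T⁴ with A_surf = 2πrL = 6.128 m².
T⁴ = 806.8/(0.58·5.67×10⁻⁸·6.128) = 4.004×10⁹ K⁴.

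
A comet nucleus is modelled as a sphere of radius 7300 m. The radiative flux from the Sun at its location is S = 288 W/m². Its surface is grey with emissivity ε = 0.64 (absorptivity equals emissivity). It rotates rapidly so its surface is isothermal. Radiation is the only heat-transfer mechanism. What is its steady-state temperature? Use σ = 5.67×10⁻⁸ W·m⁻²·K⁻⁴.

T ≈ 189 K

At equilibrium, absorbed power = emitted power.
Absorbing cross-section = πr² = 1.674×10⁸ m²; emitting surface = 4πr² = 6.697×10⁸ m² (ratio 4).
εS·A_cross = εσ·A_surf·T⁴  ⇒  T⁴ = S/(4σ)   (ε cancels).
T⁴ = 288/(4·5.67×10⁻⁸) = 1.270×10⁹ K⁴.
T = (1.270×10⁹)^(1/4).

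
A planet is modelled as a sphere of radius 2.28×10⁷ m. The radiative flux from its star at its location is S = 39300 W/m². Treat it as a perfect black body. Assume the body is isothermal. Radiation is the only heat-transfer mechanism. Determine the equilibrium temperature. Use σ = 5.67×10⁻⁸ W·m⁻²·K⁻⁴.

At equilibrium, absorbed power = emitted power.
Absorbing cross-section = πr² = 1.633×10¹⁵ m²; emitting surface = 4πr² = 6.533×10¹⁵ m² (ratio 4).
S·A_cross = εσ·A_surf·T⁴  ⇒  T⁴ = S/(4σ).
T⁴ = 1.00·39300/(4·5.67×10⁻⁸) = 1.733×10¹¹ K⁴.
T = (1.733×10¹¹)^(1/4).

T ≈ 645 K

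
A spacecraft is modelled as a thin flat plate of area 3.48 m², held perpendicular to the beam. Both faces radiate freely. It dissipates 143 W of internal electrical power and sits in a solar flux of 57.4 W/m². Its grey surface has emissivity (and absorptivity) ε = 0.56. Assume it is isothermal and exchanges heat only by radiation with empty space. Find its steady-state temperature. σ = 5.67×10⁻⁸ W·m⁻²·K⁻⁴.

At steady state, absorbed solar power + internal power = radiated power.
Absorbed: α·S·A_cross = 0.56·57.4·3.480 = 111.9 W (cross-section A).
Total input = 111.9 + 143 = 254.9 W.
Radiated: εσ·A_surf·T⁴ with A_surf = 2A = 6.960 m².
T⁴ = 254.9/(0.56·5.67×10⁻⁸·6.960) = 1.153×10⁹ K⁴.

T ≈ 184 K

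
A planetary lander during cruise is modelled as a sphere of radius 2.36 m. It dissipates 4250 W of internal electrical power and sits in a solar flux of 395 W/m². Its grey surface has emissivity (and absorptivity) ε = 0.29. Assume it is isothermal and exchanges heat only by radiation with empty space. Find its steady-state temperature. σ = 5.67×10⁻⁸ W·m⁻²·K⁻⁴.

T ≈ 272 K

At steady state, absorbed solar power + internal power = radiated power.
Absorbed: α·S·A_cross = 0.29·395·17.50 = 2004 W (cross-section πr²).
Total input = 2004 + 4250 = 6254 W.
Radiated: εσ·A_surf·T⁴ with A_surf = 4πr² = 69.99 m².
T⁴ = 6254/(0.29·5.67×10⁻⁸·69.99) = 5.435×10⁹ K⁴.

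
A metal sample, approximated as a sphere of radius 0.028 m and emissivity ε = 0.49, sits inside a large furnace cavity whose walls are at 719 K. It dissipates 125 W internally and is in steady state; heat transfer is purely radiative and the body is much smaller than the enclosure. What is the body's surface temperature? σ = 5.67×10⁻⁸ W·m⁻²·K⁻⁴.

For a small grey body in a large enclosure, net radiated power = εσA(T⁴ − T_w⁴).
Steady state: P = εσA(T⁴ − T_w⁴) with A = 4πr² = 0.009852 m².
T⁴ = P/(εσA) + T_w⁴ = 125/(0.49·5.67×10⁻⁸·0.009852) + (719)⁴
    = 4.567×10¹¹ + 2.672×10¹¹ = 7.239×10¹¹ K⁴.

T ≈ 922 K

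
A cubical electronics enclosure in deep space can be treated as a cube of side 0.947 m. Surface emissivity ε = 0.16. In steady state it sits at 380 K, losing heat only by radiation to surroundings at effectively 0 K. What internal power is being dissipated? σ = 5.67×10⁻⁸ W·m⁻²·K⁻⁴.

P ≈ 1020 W

Steady state: P = εσA T⁴.
A = 6L² = 5.381 m²; T⁴ = (380)⁴ = 2.085×10¹⁰ K⁴.
P = 0.16 × 5.67×10⁻⁸ × 5.381 × 2.085×10¹⁰.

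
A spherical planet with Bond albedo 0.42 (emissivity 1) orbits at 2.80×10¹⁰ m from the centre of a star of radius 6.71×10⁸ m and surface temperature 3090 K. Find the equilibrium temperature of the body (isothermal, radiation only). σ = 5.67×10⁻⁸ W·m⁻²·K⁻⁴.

T ≈ 295 K

The star's surface emits σT_*⁴; at distance d the flux is S = σT_*⁴(R_*/d)².
S = 5.67×10⁻⁸·(3090)⁴·(6.71×10⁸/2.80×10¹⁰)² = 2969 W/m².
For an isothermal sphere T⁴ = (1−a)S/(4σ) = 7.592×10⁹ K⁴.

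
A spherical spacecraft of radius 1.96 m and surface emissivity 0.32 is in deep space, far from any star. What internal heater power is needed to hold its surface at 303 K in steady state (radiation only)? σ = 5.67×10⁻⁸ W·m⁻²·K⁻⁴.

P = εσ·4πr²·T⁴.
4πr² = 48.27 m²; T⁴ = 8.429×10⁹ K⁴.
P = 0.32·5.67×10⁻⁸·48.27·8.429×10⁹.

P ≈ 7380 W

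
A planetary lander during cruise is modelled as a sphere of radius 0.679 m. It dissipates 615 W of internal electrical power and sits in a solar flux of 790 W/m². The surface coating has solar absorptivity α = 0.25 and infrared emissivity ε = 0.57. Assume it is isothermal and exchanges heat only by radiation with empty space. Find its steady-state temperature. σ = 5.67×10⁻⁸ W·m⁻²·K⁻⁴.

T ≈ 263 K

At steady state, absorbed solar power + internal power = radiated power.
Absorbed: α·S·A_cross = 0.25·790·1.448 = 286.1 W (cross-section πr²).
Total input = 286.1 + 615 = 901.1 W.
Radiated: εσ·A_surf·T⁴ with A_surf = 4πr² = 5.794 m².
T⁴ = 901.1/(0.57·5.67×10⁻⁸·5.794) = 4.812×10⁹ K⁴.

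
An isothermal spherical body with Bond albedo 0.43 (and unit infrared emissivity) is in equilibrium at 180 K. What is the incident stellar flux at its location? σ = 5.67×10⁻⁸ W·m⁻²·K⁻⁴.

S ≈ 418 W/m²

(1−a)S·πr² = σ·4πr²·T⁴ ⇒ S = 4σT⁴/(1−a).
S = 4·5.67×10⁻⁸·1.050×10⁹/0.570.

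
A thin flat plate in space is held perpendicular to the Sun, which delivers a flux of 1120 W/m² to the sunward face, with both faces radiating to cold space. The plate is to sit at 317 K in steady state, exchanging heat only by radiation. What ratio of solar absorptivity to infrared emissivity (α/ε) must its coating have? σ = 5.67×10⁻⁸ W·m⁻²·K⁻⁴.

α/ε ≈ 1.02

Balance: αS·A = εσ·2A·T⁴ ⇒ α/ε = 2σT⁴/S.
α/ε = 2·5.67×10⁻⁸·(317)⁴/1120 = 2·5.67×10⁻⁸·1.010×10¹⁰/1120.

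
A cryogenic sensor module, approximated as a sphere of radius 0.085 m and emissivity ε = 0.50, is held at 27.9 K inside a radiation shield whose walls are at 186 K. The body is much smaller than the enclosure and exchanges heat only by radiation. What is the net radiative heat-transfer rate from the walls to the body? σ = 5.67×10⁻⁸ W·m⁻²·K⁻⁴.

P_net ≈ 3.08 W

For a small grey body in a large enclosure: P_net = εσA(T_body⁴ − T_wall⁴).
A = 4πr² = 0.09079 m²; T_body⁴ − T_wall⁴ = 6.059×10⁵ − 1.197×10⁹ = -1.196×10⁹ K⁴.
|P_net| = 0.50·5.67×10⁻⁸·0.09079·1.196×10⁹.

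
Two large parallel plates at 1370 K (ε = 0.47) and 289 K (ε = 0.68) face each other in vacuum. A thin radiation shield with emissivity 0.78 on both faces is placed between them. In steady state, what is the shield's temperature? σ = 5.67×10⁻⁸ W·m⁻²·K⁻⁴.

T_s ≈ 1100 K

In steady state the net flux on the hot side equals that on the cold side.
σ(T₁⁴−T_s⁴)/D₁ = σ(T_s⁴−T₂⁴)/D₂, with D₁ = 1/ε₁+1/ε_s−1 = 2.410, D₂ = 1/ε_s+1/ε₂−1 = 1.753.
Solve for T_s⁴: T_s⁴ = (D₂·T₁⁴ + D₁·T₂⁴)/(D₁+D₂) = 1.487×10¹² K⁴.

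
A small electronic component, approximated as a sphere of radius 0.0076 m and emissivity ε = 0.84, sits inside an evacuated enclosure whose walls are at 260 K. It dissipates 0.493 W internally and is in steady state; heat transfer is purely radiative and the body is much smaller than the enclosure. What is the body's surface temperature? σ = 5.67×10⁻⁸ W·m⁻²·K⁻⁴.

T ≈ 370 K

For a small grey body in a large enclosure, net radiated power = εσA(T⁴ − T_w⁴).
Steady state: P = εσA(T⁴ − T_w⁴) with A = 4πr² = 7.258×10⁻⁴ m².
T⁴ = P/(εσA) + T_w⁴ = 0.493/(0.84·5.67×10⁻⁸·7.258×10⁻⁴) + (260)⁴
    = 1.426×10¹⁰ + 4.570×10⁹ = 1.883×10¹⁰ K⁴.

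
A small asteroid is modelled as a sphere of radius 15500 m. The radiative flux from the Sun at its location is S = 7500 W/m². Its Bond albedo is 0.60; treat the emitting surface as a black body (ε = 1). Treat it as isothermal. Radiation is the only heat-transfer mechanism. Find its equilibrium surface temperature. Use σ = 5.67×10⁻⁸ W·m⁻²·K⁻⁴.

T ≈ 339 K

At equilibrium, absorbed power = emitted power.
Absorbing cross-section = πr² = 7.548×10⁸ m²; emitting surface = 4πr² = 3.019×10⁹ m² (ratio 4).
(1−a)S·A_cross = εσ·A_surf·T⁴  ⇒  T⁴ = (1−a)S/(4σ).
T⁴ = 0.400·7500/(4·5.67×10⁻⁸) = 1.323×10¹⁰ K⁴.
T = (1.323×10¹⁰)^(1/4).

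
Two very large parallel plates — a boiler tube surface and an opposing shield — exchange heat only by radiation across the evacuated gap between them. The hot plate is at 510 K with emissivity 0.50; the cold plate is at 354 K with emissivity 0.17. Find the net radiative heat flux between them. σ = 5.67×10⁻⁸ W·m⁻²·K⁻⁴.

For two infinite grey parallel plates, q = σ(T₁⁴ − T₂⁴)/(1/ε₁ + 1/ε₂ − 1).
T₁⁴ − T₂⁴ = 6.765×10¹⁰ − 1.570×10¹⁰ = 5.195×10¹⁰ K⁴.
1/ε₁ + 1/ε₂ − 1 = 2.000 + 5.882 − 1 = 6.882.
q = 5.67×10⁻⁸ × 5.195×10¹⁰ / 6.882.

q ≈ 428 W/m²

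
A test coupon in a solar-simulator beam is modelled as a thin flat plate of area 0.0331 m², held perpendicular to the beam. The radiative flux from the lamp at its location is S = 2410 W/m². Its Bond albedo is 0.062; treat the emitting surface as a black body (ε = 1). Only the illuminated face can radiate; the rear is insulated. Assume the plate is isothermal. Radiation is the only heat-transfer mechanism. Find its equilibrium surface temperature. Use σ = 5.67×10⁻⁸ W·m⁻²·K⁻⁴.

T ≈ 447 K

At equilibrium, absorbed power = emitted power.
Absorbing cross-section = A = 0.03310 m²; emitting surface = A = 0.03310 m² (ratio 1).
(1−a)S·A_cross = εσ·A_surf·T⁴  ⇒  T⁴ = (1−a)S/(1σ).
T⁴ = 0.938·2410/(1·5.67×10⁻⁸) = 3.987×10¹⁰ K⁴.
T = (3.987×10¹⁰)^(1/4).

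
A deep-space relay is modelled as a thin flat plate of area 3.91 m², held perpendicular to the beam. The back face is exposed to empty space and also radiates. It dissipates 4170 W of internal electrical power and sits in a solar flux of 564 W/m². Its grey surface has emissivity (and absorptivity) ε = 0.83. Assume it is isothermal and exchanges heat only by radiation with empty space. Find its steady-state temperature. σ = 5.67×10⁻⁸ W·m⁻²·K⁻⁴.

T ≈ 357 K

At steady state, absorbed solar power + internal power = radiated power.
Absorbed: α·S·A_cross = 0.83·564·3.910 = 1830 W (cross-section A).
Total input = 1830 + 4170 = 6000 W.
Radiated: εσ·A_surf·T⁴ with A_surf = 2A = 7.820 m².
T⁴ = 6000/(0.83·5.67×10⁻⁸·7.820) = 1.630×10¹⁰ K⁴.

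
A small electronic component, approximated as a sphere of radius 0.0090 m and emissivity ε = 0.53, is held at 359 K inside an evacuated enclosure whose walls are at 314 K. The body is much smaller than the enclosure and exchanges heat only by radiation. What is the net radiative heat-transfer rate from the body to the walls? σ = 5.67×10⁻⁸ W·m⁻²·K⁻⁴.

For a small grey body in a large enclosure: P_net = εσA(T_body⁴ − T_wall⁴).
A = 4πr² = 0.001018 m²; T_body⁴ − T_wall⁴ = 1.661×10¹⁰ − 9.721×10⁹ = 6.889×10⁹ K⁴.
|P_net| = 0.53·5.67×10⁻⁸·0.001018·6.889×10⁹.

P_net ≈ 0.211 W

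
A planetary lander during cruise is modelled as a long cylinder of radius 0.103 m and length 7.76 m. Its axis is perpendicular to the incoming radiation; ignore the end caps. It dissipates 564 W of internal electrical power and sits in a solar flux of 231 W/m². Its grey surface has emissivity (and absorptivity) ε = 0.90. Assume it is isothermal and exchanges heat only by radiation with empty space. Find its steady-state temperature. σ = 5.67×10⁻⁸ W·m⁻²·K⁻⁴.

At steady state, absorbed solar power + internal power = radiated power.
Absorbed: α·S·A_cross = 0.90·231·1.599 = 332.3 W (cross-section 2rL).
Total input = 332.3 + 564 = 896.3 W.
Radiated: εσ·A_surf·T⁴ with A_surf = 2πrL = 5.022 m².
T⁴ = 896.3/(0.90·5.67×10⁻⁸·5.022) = 3.498×10⁹ K⁴.

T ≈ 243 K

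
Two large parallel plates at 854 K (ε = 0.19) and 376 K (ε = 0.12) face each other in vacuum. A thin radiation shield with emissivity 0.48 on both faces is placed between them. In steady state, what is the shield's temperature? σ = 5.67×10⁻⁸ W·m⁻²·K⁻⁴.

T_s ≈ 756 K

In steady state the net flux on the hot side equals that on the cold side.
σ(T₁⁴−T_s⁴)/D₁ = σ(T_s⁴−T₂⁴)/D₂, with D₁ = 1/ε₁+1/ε_s−1 = 6.346, D₂ = 1/ε_s+1/ε₂−1 = 9.417.
Solve for T_s⁴: T_s⁴ = (D₂·T₁⁴ + D₁·T₂⁴)/(D₁+D₂) = 3.258×10¹¹ K⁴.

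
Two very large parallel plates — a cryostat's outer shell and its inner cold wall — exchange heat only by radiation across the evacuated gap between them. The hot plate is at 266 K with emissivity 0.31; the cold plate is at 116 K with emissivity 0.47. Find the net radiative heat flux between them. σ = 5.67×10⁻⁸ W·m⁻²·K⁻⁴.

q ≈ 62.8 W/m²

For two infinite grey parallel plates, q = σ(T₁⁴ − T₂⁴)/(1/ε₁ + 1/ε₂ − 1).
T₁⁴ − T₂⁴ = 5.006×10⁹ − 1.811×10⁸ = 4.825×10⁹ K⁴.
1/ε₁ + 1/ε₂ − 1 = 3.226 + 2.128 − 1 = 4.353.
q = 5.67×10⁻⁸ × 4.825×10⁹ / 4.353.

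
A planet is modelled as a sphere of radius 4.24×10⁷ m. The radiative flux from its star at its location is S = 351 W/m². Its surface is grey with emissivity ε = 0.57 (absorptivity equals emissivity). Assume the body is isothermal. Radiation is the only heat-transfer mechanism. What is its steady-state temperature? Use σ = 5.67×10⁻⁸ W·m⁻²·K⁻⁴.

T ≈ 198 K

At equilibrium, absorbed power = emitted power.
Absorbing cross-section = πr² = 5.648×10¹⁵ m²; emitting surface = 4πr² = 2.259×10¹⁶ m² (ratio 4).
εS·A_cross = εσ·A_surf·T⁴  ⇒  T⁴ = S/(4σ)   (ε cancels).
T⁴ = 351/(4·5.67×10⁻⁸) = 1.548×10⁹ K⁴.
T = (1.548×10⁹)^(1/4).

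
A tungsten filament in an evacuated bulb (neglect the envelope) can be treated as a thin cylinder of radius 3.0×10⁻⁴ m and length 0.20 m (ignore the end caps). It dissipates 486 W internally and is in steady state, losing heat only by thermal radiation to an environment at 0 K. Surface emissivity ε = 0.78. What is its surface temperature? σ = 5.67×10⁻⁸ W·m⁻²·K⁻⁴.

Steady state: internal power = radiated power, P = εσA T⁴.
Radiating area A = 2πrL = 3.770×10⁻⁴ m².
T⁴ = P/(εσA) = 486/(0.78·5.67×10⁻⁸·3.770×10⁻⁴) = 2.915×10¹³ K⁴.
T = (2.915×10¹³)^(1/4).

T ≈ 2320 K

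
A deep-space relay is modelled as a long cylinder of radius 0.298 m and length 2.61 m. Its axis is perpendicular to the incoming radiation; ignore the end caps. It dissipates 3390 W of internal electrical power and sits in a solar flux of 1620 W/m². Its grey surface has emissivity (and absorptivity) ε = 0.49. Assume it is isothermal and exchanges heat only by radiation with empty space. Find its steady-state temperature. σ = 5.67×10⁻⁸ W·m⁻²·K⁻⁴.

At steady state, absorbed solar power + internal power = radiated power.
Absorbed: α·S·A_cross = 0.49·1620·1.556 = 1235 W (cross-section 2rL).
Total input = 1235 + 3390 = 4625 W.
Radiated: εσ·A_surf·T⁴ with A_surf = 2πrL = 4.887 m².
T⁴ = 4625/(0.49·5.67×10⁻⁸·4.887) = 3.406×10¹⁰ K⁴.

T ≈ 430 K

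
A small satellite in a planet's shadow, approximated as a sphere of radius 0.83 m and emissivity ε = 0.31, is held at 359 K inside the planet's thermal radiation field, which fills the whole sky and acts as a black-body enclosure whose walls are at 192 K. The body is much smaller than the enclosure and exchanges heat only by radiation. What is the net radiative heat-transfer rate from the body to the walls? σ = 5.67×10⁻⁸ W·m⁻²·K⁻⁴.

For a small grey body in a large enclosure: P_net = εσA(T_body⁴ − T_wall⁴).
A = 4πr² = 8.657 m²; T_body⁴ − T_wall⁴ = 1.661×10¹⁰ − 1.359×10⁹ = 1.525×10¹⁰ K⁴.
|P_net| = 0.31·5.67×10⁻⁸·8.657·1.525×10¹⁰.

P_net ≈ 2320 W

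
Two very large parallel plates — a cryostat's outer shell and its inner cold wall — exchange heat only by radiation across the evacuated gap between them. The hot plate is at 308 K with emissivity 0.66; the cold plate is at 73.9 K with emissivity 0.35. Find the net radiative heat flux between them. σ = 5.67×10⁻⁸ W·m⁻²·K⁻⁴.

For two infinite grey parallel plates, q = σ(T₁⁴ − T₂⁴)/(1/ε₁ + 1/ε₂ − 1).
T₁⁴ − T₂⁴ = 8.999×10⁹ − 2.982×10⁷ = 8.969×10⁹ K⁴.
1/ε₁ + 1/ε₂ − 1 = 1.515 + 2.857 − 1 = 3.372.
q = 5.67×10⁻⁸ × 8.969×10⁹ / 3.372.

q ≈ 151 W/m²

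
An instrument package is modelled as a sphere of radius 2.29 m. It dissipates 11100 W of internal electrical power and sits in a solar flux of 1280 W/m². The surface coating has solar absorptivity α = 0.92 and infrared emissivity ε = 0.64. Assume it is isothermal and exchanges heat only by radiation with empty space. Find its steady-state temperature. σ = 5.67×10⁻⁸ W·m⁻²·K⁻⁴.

T ≈ 336 K

At steady state, absorbed solar power + internal power = radiated power.
Absorbed: α·S·A_cross = 0.92·1280·16.47 = 19400 W (cross-section πr²).
Total input = 19400 + 11100 = 30500 W.
Radiated: εσ·A_surf·T⁴ with A_surf = 4πr² = 65.90 m².
T⁴ = 30500/(0.64·5.67×10⁻⁸·65.90) = 1.275×10¹⁰ K⁴.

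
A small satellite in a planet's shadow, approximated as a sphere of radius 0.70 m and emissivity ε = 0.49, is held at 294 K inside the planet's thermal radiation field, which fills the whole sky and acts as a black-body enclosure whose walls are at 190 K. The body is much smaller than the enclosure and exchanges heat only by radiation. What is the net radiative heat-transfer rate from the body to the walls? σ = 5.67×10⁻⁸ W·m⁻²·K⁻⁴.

P_net ≈ 1060 W

For a small grey body in a large enclosure: P_net = εσA(T_body⁴ − T_wall⁴).
A = 4πr² = 6.158 m²; T_body⁴ − T_wall⁴ = 7.471×10⁹ − 1.303×10⁹ = 6.168×10⁹ K⁴.
|P_net| = 0.49·5.67×10⁻⁸·6.158·6.168×10⁹.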